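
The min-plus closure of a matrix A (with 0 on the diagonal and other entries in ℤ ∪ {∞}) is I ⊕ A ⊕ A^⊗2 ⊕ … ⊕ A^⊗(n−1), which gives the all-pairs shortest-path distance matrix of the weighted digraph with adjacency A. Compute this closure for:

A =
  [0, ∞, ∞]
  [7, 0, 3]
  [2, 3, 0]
Closure =
  [0, ∞, ∞]
  [5, 0, 3]
  [2, 3, 0]

This is the Floyd-Warshall all-pairs shortest-path computation. For each intermediate vertex k = 0, 1, …, 2, update dist[i][j] ← min(dist[i][j], dist[i][k] + dist[k][j]). The final matrix gives, for each (i, j), the minimum total weight of any directed path from i to j (possibly empty when i = j).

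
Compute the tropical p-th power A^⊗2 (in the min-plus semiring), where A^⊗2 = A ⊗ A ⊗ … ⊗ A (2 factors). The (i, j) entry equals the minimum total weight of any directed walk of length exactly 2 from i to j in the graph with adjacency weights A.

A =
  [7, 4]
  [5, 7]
A^⊗2 =
  [9, 11]
  [12, 9]

Each entry (A^⊗2)_ij equals the minimum over all length-2 walks i = v_0 → v_1 → … → v_2 = j of Σ_t A[v_t][v_{t+1}]. For example, for (i, j) = (0, 1) we minimise over 2 possible intermediate vertex sequences; the minimum is 11, attained along the walk 0 → 0 → 1.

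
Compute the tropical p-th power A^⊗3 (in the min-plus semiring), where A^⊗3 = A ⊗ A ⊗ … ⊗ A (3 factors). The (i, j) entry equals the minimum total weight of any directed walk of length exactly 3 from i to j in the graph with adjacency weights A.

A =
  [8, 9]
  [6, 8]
A^⊗3 =
  [23, 24]
  [21, 23]

Each entry (A^⊗3)_ij equals the minimum over all length-3 walks i = v_0 → v_1 → … → v_3 = j of Σ_t A[v_t][v_{t+1}]. For example, for (i, j) = (0, 1) we minimise over 4 possible intermediate vertex sequences; the minimum is 24, attained along the walk 0 → 1 → 0 → 1.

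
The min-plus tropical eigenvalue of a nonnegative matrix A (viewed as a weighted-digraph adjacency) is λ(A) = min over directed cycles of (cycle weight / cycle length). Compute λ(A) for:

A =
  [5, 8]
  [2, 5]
λ(A) = 5

Enumerate directed cycles and compute their means (weight / length). Sample:
  cycle 0 → 0: weight = 5, length = 1, mean = 5/1 ≈ 5.000
  cycle 1 → 1: weight = 5, length = 1, mean = 5/1 ≈ 5.000
  cycle 0 → 1 → 0: weight = 10, length = 2, mean = 10/2 ≈ 5.000
  cycle 1 → 0 → 1: weight = 10, length = 2, mean = 10/2 ≈ 5.000
Minimum mean = 5.000, attained e.g. along the cycle 0 → 0 with weight 5 and length 1. So λ(A) = 5/1 = 5.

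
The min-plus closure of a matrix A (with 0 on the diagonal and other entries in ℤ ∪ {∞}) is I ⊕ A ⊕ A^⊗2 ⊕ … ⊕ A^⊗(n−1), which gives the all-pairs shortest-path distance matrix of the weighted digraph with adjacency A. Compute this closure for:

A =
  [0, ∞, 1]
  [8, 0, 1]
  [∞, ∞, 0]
Closure =
  [0, ∞, 1]
  [8, 0, 1]
  [∞, ∞, 0]

This is the Floyd-Warshall all-pairs shortest-path computation. For each intermediate vertex k = 0, 1, …, 2, update dist[i][j] ← min(dist[i][j], dist[i][k] + dist[k][j]). The final matrix gives, for each (i, j), the minimum total weight of any directed path from i to j (possibly empty when i = j).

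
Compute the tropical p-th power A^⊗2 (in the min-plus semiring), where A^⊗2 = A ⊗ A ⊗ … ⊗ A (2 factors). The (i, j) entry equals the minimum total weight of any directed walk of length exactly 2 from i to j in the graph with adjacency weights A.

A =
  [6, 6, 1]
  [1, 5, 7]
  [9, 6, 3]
A^⊗2 =
  [7, 7, 4]
  [6, 7, 2]
  [7, 9, 6]

Each entry (A^⊗2)_ij equals the minimum over all length-2 walks i = v_0 → v_1 → … → v_2 = j of Σ_t A[v_t][v_{t+1}]. For example, for (i, j) = (0, 2) we minimise over 3 possible intermediate vertex sequences; the minimum is 4, attained along the walk 0 → 2 → 2.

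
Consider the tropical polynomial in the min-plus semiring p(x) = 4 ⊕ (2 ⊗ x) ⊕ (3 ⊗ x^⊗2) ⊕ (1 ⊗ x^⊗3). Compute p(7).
p(7) = 4

A tropical monomial a ⊗ x^⊗i evaluates to a + i · x. Evaluating each term at x = 7:
  Term 0 contributes 4 + 0 · 7 = 4
  Term 1 contributes 2 + 1 · 7 = 9
  Term 2 contributes 3 + 2 · 7 = 17
  Term 3 contributes 1 + 3 · 7 = 22
p(7) = ⊕ of these = min[4, 9, 17, 22] = 4.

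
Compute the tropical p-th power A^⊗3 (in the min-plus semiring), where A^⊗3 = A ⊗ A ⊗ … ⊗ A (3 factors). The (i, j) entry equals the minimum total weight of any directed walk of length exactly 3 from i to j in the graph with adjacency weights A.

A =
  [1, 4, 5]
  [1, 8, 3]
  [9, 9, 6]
A^⊗3 =
  [3, 6, 7]
  [3, 6, 7]
  [11, 14, 15]

Each entry (A^⊗3)_ij equals the minimum over all length-3 walks i = v_0 → v_1 → … → v_3 = j of Σ_t A[v_t][v_{t+1}]. For example, for (i, j) = (0, 2) we minimise over 9 possible intermediate vertex sequences; the minimum is 7, attained along the walk 0 → 0 → 0 → 2.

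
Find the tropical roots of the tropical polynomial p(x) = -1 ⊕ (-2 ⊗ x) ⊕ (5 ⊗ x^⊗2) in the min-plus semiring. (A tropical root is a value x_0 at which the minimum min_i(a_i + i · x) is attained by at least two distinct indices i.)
Roots: {-7, 1}

Each tropical root is a break point of the lower envelope of the lines y = a_i + i · x (there are 3 lines, with slopes 0, 1, ..., 2). Only the lines that attain the minimum somewhere contribute to roots; other lines are dominated. Here the surviving (envelope) indices are i = 2, i = 1, i = 0.
Intersections between consecutive envelope lines give the roots: for adjacent envelope indices i < j the intersection is x = (a_i − a_j) / (j − i). Reading off the sorted break points: {-7, 1}.
Verification: at each break x_0, at least two indices attain the minimum of min_i(a_i + i · x_0).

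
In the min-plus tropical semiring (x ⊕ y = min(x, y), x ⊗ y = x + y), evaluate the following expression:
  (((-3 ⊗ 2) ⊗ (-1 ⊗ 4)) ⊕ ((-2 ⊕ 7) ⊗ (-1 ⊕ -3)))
(((-3 ⊗ 2) ⊗ (-1 ⊗ 4)) ⊕ ((-2 ⊕ 7) ⊗ (-1 ⊕ -3))) = -5

Expand innermost to outermost. Recall ⊕ takes the minimum of its arguments and ⊗ takes their sum. Working out the expression (((-3 ⊗ 2) ⊗ (-1 ⊗ 4)) ⊕ ((-2 ⊕ 7) ⊗ (-1 ⊕ -3))) gives -5.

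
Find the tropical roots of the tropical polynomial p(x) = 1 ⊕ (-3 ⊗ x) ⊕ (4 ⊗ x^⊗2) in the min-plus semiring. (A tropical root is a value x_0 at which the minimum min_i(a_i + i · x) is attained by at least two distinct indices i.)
Roots: {-7, 4}

Each tropical root is a break point of the lower envelope of the lines y = a_i + i · x (there are 3 lines, with slopes 0, 1, ..., 2). Only the lines that attain the minimum somewhere contribute to roots; other lines are dominated. Here the surviving (envelope) indices are i = 2, i = 1, i = 0.
Intersections between consecutive envelope lines give the roots: for adjacent envelope indices i < j the intersection is x = (a_i − a_j) / (j − i). Reading off the sorted break points: {-7, 4}.
Verification: at each break x_0, at least two indices attain the minimum of min_i(a_i + i · x_0).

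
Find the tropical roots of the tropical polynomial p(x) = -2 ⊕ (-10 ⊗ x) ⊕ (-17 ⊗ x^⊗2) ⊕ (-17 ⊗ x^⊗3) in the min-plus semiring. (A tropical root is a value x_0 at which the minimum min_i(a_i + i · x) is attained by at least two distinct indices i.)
Roots: {0, 7, 8}

Each tropical root is a break point of the lower envelope of the lines y = a_i + i · x (there are 4 lines, with slopes 0, 1, ..., 3). Only the lines that attain the minimum somewhere contribute to roots; other lines are dominated. Here the surviving (envelope) indices are i = 3, i = 2, i = 1, i = 0.
Intersections between consecutive envelope lines give the roots: for adjacent envelope indices i < j the intersection is x = (a_i − a_j) / (j − i). Reading off the sorted break points: {0, 7, 8}.
Verification: at each break x_0, at least two indices attain the minimum of min_i(a_i + i · x_0).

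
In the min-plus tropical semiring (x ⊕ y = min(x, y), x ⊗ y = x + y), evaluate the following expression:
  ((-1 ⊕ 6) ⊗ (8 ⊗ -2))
((-1 ⊕ 6) ⊗ (8 ⊗ -2)) = 5

Expand innermost to outermost. Recall ⊕ takes the minimum of its arguments and ⊗ takes their sum. Working out the expression ((-1 ⊕ 6) ⊗ (8 ⊗ -2)) gives 5.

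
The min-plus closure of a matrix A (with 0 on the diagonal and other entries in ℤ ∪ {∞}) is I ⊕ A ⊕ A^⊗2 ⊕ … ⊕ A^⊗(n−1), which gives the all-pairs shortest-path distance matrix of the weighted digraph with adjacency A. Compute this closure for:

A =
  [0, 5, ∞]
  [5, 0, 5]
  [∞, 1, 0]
Closure =
  [0, 5, 10]
  [5, 0, 5]
  [6, 1, 0]

This is the Floyd-Warshall all-pairs shortest-path computation. For each intermediate vertex k = 0, 1, …, 2, update dist[i][j] ← min(dist[i][j], dist[i][k] + dist[k][j]). The final matrix gives, for each (i, j), the minimum total weight of any directed path from i to j (possibly empty when i = j).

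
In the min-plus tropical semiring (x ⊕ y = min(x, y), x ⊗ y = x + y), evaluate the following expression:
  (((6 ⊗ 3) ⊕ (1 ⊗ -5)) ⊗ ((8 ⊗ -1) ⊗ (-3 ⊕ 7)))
(((6 ⊗ 3) ⊕ (1 ⊗ -5)) ⊗ ((8 ⊗ -1) ⊗ (-3 ⊕ 7))) = 0

Expand innermost to outermost. Recall ⊕ takes the minimum of its arguments and ⊗ takes their sum. Working out the expression (((6 ⊗ 3) ⊕ (1 ⊗ -5)) ⊗ ((8 ⊗ -1) ⊗ (-3 ⊕ 7))) gives 0.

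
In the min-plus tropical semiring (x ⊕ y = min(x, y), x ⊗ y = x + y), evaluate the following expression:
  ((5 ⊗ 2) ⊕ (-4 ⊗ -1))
((5 ⊗ 2) ⊕ (-4 ⊗ -1)) = -5

Expand innermost to outermost. Recall ⊕ takes the minimum of its arguments and ⊗ takes their sum. Working out the expression ((5 ⊗ 2) ⊕ (-4 ⊗ -1)) gives -5.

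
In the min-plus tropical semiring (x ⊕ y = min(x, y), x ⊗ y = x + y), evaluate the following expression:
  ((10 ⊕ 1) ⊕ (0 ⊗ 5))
((10 ⊕ 1) ⊕ (0 ⊗ 5)) = 1

Expand innermost to outermost. Recall ⊕ takes the minimum of its arguments and ⊗ takes their sum. Working out the expression ((10 ⊕ 1) ⊕ (0 ⊗ 5)) gives 1.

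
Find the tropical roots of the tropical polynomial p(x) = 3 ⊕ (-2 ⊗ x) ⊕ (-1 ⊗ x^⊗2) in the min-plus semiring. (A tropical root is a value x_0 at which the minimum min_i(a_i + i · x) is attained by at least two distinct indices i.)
Roots: {-1, 5}

Each tropical root is a break point of the lower envelope of the lines y = a_i + i · x (there are 3 lines, with slopes 0, 1, ..., 2). Only the lines that attain the minimum somewhere contribute to roots; other lines are dominated. Here the surviving (envelope) indices are i = 2, i = 1, i = 0.
Intersections between consecutive envelope lines give the roots: for adjacent envelope indices i < j the intersection is x = (a_i − a_j) / (j − i). Reading off the sorted break points: {-1, 5}.
Verification: at each break x_0, at least two indices attain the minimum of min_i(a_i + i · x_0).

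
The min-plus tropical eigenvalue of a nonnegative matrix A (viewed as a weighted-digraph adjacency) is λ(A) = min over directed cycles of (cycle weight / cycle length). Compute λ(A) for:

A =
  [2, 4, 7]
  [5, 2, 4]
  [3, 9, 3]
λ(A) = 2

Enumerate directed cycles and compute their means (weight / length). Sample:
  cycle 0 → 0: weight = 2, length = 1, mean = 2/1 ≈ 2.000
  cycle 1 → 1: weight = 2, length = 1, mean = 2/1 ≈ 2.000
  cycle 2 → 2: weight = 3, length = 1, mean = 3/1 ≈ 3.000
  cycle 0 → 1 → 0: weight = 9, length = 2, mean = 9/2 ≈ 4.500
  cycle 0 → 2 → 0: weight = 10, length = 2, mean = 10/2 ≈ 5.000
  cycle 1 → 0 → 1: weight = 9, length = 2, mean = 9/2 ≈ 4.500
Minimum mean = 2.000, attained e.g. along the cycle 0 → 0 with weight 2 and length 1. So λ(A) = 2/1 = 2.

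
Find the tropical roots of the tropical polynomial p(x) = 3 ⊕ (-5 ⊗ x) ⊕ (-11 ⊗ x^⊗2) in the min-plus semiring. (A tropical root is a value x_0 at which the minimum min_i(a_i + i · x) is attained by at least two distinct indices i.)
Roots: {6, 8}

Each tropical root is a break point of the lower envelope of the lines y = a_i + i · x (there are 3 lines, with slopes 0, 1, ..., 2). Only the lines that attain the minimum somewhere contribute to roots; other lines are dominated. Here the surviving (envelope) indices are i = 2, i = 1, i = 0.
Intersections between consecutive envelope lines give the roots: for adjacent envelope indices i < j the intersection is x = (a_i − a_j) / (j − i). Reading off the sorted break points: {6, 8}.
Verification: at each break x_0, at least two indices attain the minimum of min_i(a_i + i · x_0).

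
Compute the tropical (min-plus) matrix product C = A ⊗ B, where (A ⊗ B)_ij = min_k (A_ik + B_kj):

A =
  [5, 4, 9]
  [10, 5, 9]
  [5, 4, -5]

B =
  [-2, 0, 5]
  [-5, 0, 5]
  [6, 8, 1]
A ⊗ B =
  [-1, 4, 9]
  [0, 5, 10]
  [-1, 3, -4]

Apply the min-plus product entry-by-entry:
  C[0][0] = min over k of (A[0][0] + B[0][0] = 5 + -2 = 3, A[0][1] + B[1][0] = 4 + -5 = -1, A[0][2] + B[2][0] = 9 + 6 = 15) = -1 (attained at k = 1)
  C[0][1] = min over k of (A[0][0] + B[0][1] = 5 + 0 = 5, A[0][1] + B[1][1] = 4 + 0 = 4, A[0][2] + B[2][1] = 9 + 8 = 17) = 4 (attained at k = 1)
  C[0][2] = min over k of (A[0][0] + B[0][2] = 5 + 5 = 10, A[0][1] + B[1][2] = 4 + 5 = 9, A[0][2] + B[2][2] = 9 + 1 = 10) = 9 (attained at k = 1)
  C[1][0] = min over k of (A[1][0] + B[0][0] = 10 + -2 = 8, A[1][1] + B[1][0] = 5 + -5 = 0, A[1][2] + B[2][0] = 9 + 6 = 15) = 0 (attained at k = 1)
  C[1][1] = min over k of (A[1][0] + B[0][1] = 10 + 0 = 10, A[1][1] + B[1][1] = 5 + 0 = 5, A[1][2] + B[2][1] = 9 + 8 = 17) = 5 (attained at k = 1)
  C[1][2] = min over k of (A[1][0] + B[0][2] = 10 + 5 = 15, A[1][1] + B[1][2] = 5 + 5 = 10, A[1][2] + B[2][2] = 9 + 1 = 10) = 10 (attained at k = 1)
  C[2][0] = min over k of (A[2][0] + B[0][0] = 5 + -2 = 3, A[2][1] + B[1][0] = 4 + -5 = -1, A[2][2] + B[2][0] = -5 + 6 = 1) = -1 (attained at k = 1)
  C[2][1] = min over k of (A[2][0] + B[0][1] = 5 + 0 = 5, A[2][1] + B[1][1] = 4 + 0 = 4, A[2][2] + B[2][1] = -5 + 8 = 3) = 3 (attained at k = 2)
  C[2][2] = min over k of (A[2][0] + B[0][2] = 5 + 5 = 10, A[2][1] + B[1][2] = 4 + 5 = 9, A[2][2] + B[2][2] = -5 + 1 = -4) = -4 (attained at k = 2)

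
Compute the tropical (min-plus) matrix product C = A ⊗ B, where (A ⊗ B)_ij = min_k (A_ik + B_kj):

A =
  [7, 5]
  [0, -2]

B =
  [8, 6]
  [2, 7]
A ⊗ B =
  [7, 12]
  [0, 5]

Apply the min-plus product entry-by-entry:
  C[0][0] = min over k of (A[0][0] + B[0][0] = 7 + 8 = 15, A[0][1] + B[1][0] = 5 + 2 = 7) = 7 (attained at k = 1)
  C[0][1] = min over k of (A[0][0] + B[0][1] = 7 + 6 = 13, A[0][1] + B[1][1] = 5 + 7 = 12) = 12 (attained at k = 1)
  C[1][0] = min over k of (A[1][0] + B[0][0] = 0 + 8 = 8, A[1][1] + B[1][0] = -2 + 2 = 0) = 0 (attained at k = 1)
  C[1][1] = min over k of (A[1][0] + B[0][1] = 0 + 6 = 6, A[1][1] + B[1][1] = -2 + 7 = 5) = 5 (attained at k = 1)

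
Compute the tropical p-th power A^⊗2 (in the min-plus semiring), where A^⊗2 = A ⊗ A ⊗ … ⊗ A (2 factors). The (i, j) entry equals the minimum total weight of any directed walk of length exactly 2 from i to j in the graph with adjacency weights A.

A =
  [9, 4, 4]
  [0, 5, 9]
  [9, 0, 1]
A^⊗2 =
  [4, 4, 5]
  [5, 4, 4]
  [0, 1, 2]

Each entry (A^⊗2)_ij equals the minimum over all length-2 walks i = v_0 → v_1 → … → v_2 = j of Σ_t A[v_t][v_{t+1}]. For example, for (i, j) = (0, 2) we minimise over 3 possible intermediate vertex sequences; the minimum is 5, attained along the walk 0 → 2 → 2.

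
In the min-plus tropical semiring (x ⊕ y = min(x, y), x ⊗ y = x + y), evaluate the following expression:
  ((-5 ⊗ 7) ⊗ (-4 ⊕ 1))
((-5 ⊗ 7) ⊗ (-4 ⊕ 1)) = -2

Expand innermost to outermost. Recall ⊕ takes the minimum of its arguments and ⊗ takes their sum. Working out the expression ((-5 ⊗ 7) ⊗ (-4 ⊕ 1)) gives -2.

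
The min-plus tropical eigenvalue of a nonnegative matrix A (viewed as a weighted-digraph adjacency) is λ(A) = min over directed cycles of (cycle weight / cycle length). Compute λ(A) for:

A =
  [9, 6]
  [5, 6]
λ(A) = 11/2

Enumerate directed cycles and compute their means (weight / length). Sample:
  cycle 0 → 0: weight = 9, length = 1, mean = 9/1 ≈ 9.000
  cycle 1 → 1: weight = 6, length = 1, mean = 6/1 ≈ 6.000
  cycle 0 → 1 → 0: weight = 11, length = 2, mean = 11/2 ≈ 5.500
  cycle 1 → 0 → 1: weight = 11, length = 2, mean = 11/2 ≈ 5.500
Minimum mean = 5.500, attained e.g. along the cycle 0 → 1 → 0 with weight 11 and length 2. So λ(A) = 11/2 = 11/2.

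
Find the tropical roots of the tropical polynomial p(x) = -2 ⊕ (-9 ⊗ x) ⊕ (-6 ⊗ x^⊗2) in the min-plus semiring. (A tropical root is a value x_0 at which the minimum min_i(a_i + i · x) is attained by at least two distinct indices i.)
Roots: {-3, 7}

Each tropical root is a break point of the lower envelope of the lines y = a_i + i · x (there are 3 lines, with slopes 0, 1, ..., 2). Only the lines that attain the minimum somewhere contribute to roots; other lines are dominated. Here the surviving (envelope) indices are i = 2, i = 1, i = 0.
Intersections between consecutive envelope lines give the roots: for adjacent envelope indices i < j the intersection is x = (a_i − a_j) / (j − i). Reading off the sorted break points: {-3, 7}.
Verification: at each break x_0, at least two indices attain the minimum of min_i(a_i + i · x_0).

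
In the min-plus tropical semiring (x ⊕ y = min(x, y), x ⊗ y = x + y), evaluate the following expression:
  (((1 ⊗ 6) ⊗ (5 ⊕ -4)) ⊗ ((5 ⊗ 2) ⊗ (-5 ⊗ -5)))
(((1 ⊗ 6) ⊗ (5 ⊕ -4)) ⊗ ((5 ⊗ 2) ⊗ (-5 ⊗ -5))) = 0

Expand innermost to outermost. Recall ⊕ takes the minimum of its arguments and ⊗ takes their sum. Working out the expression (((1 ⊗ 6) ⊗ (5 ⊕ -4)) ⊗ ((5 ⊗ 2) ⊗ (-5 ⊗ -5))) gives 0.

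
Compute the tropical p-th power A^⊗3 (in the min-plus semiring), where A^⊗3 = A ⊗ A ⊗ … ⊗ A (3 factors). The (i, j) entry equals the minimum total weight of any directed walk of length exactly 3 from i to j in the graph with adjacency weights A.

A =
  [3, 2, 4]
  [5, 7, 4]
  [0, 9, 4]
A^⊗3 =
  [6, 6, 8]
  [7, 6, 8]
  [4, 5, 6]

Each entry (A^⊗3)_ij equals the minimum over all length-3 walks i = v_0 → v_1 → … → v_3 = j of Σ_t A[v_t][v_{t+1}]. For example, for (i, j) = (0, 2) we minimise over 9 possible intermediate vertex sequences; the minimum is 8, attained along the walk 0 → 2 → 0 → 2.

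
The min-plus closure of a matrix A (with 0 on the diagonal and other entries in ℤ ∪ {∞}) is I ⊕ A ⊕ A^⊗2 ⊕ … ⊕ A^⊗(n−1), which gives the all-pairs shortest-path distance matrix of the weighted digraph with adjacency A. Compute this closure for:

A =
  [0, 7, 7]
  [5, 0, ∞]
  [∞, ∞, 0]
Closure =
  [0, 7, 7]
  [5, 0, 12]
  [∞, ∞, 0]

This is the Floyd-Warshall all-pairs shortest-path computation. For each intermediate vertex k = 0, 1, …, 2, update dist[i][j] ← min(dist[i][j], dist[i][k] + dist[k][j]). The final matrix gives, for each (i, j), the minimum total weight of any directed path from i to j (possibly empty when i = j).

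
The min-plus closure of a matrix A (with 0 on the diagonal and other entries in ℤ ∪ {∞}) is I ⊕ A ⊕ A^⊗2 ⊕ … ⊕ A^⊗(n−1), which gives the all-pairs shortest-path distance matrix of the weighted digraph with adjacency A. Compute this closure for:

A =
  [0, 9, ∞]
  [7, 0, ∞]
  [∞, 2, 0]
Closure =
  [0, 9, ∞]
  [7, 0, ∞]
  [9, 2, 0]

This is the Floyd-Warshall all-pairs shortest-path computation. For each intermediate vertex k = 0, 1, …, 2, update dist[i][j] ← min(dist[i][j], dist[i][k] + dist[k][j]). The final matrix gives, for each (i, j), the minimum total weight of any directed path from i to j (possibly empty when i = j).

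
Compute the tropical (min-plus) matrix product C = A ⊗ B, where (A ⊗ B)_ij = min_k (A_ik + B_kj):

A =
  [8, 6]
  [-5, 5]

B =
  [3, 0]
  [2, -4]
A ⊗ B =
  [8, 2]
  [-2, -5]

Apply the min-plus product entry-by-entry:
  C[0][0] = min over k of (A[0][0] + B[0][0] = 8 + 3 = 11, A[0][1] + B[1][0] = 6 + 2 = 8) = 8 (attained at k = 1)
  C[0][1] = min over k of (A[0][0] + B[0][1] = 8 + 0 = 8, A[0][1] + B[1][1] = 6 + -4 = 2) = 2 (attained at k = 1)
  C[1][0] = min over k of (A[1][0] + B[0][0] = -5 + 3 = -2, A[1][1] + B[1][0] = 5 + 2 = 7) = -2 (attained at k = 0)
  C[1][1] = min over k of (A[1][0] + B[0][1] = -5 + 0 = -5, A[1][1] + B[1][1] = 5 + -4 = 1) = -5 (attained at k = 0)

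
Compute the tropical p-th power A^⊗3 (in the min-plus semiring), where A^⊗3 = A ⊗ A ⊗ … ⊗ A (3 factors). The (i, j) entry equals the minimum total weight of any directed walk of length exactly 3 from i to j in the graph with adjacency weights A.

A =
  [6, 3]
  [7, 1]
A^⊗3 =
  [11, 5]
  [9, 3]

Each entry (A^⊗3)_ij equals the minimum over all length-3 walks i = v_0 → v_1 → … → v_3 = j of Σ_t A[v_t][v_{t+1}]. For example, for (i, j) = (0, 1) we minimise over 4 possible intermediate vertex sequences; the minimum is 5, attained along the walk 0 → 1 → 1 → 1.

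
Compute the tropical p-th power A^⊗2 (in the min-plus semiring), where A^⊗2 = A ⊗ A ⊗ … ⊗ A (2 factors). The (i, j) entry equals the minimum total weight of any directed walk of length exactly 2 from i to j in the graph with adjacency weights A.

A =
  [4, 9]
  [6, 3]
A^⊗2 =
  [8, 12]
  [9, 6]

Each entry (A^⊗2)_ij equals the minimum over all length-2 walks i = v_0 → v_1 → … → v_2 = j of Σ_t A[v_t][v_{t+1}]. For example, for (i, j) = (0, 1) we minimise over 2 possible intermediate vertex sequences; the minimum is 12, attained along the walk 0 → 1 → 1.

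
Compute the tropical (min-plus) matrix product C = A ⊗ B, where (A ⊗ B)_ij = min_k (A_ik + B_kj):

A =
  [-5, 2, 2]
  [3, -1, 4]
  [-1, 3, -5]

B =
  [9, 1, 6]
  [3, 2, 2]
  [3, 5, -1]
A ⊗ B =
  [4, -4, 1]
  [2, 1, 1]
  [-2, 0, -6]

Apply the min-plus product entry-by-entry:
  C[0][0] = min over k of (A[0][0] + B[0][0] = -5 + 9 = 4, A[0][1] + B[1][0] = 2 + 3 = 5, A[0][2] + B[2][0] = 2 + 3 = 5) = 4 (attained at k = 0)
  C[0][1] = min over k of (A[0][0] + B[0][1] = -5 + 1 = -4, A[0][1] + B[1][1] = 2 + 2 = 4, A[0][2] + B[2][1] = 2 + 5 = 7) = -4 (attained at k = 0)
  C[0][2] = min over k of (A[0][0] + B[0][2] = -5 + 6 = 1, A[0][1] + B[1][2] = 2 + 2 = 4, A[0][2] + B[2][2] = 2 + -1 = 1) = 1 (attained at k = 0)
  C[1][0] = min over k of (A[1][0] + B[0][0] = 3 + 9 = 12, A[1][1] + B[1][0] = -1 + 3 = 2, A[1][2] + B[2][0] = 4 + 3 = 7) = 2 (attained at k = 1)
  C[1][1] = min over k of (A[1][0] + B[0][1] = 3 + 1 = 4, A[1][1] + B[1][1] = -1 + 2 = 1, A[1][2] + B[2][1] = 4 + 5 = 9) = 1 (attained at k = 1)
  C[1][2] = min over k of (A[1][0] + B[0][2] = 3 + 6 = 9, A[1][1] + B[1][2] = -1 + 2 = 1, A[1][2] + B[2][2] = 4 + -1 = 3) = 1 (attained at k = 1)
  C[2][0] = min over k of (A[2][0] + B[0][0] = -1 + 9 = 8, A[2][1] + B[1][0] = 3 + 3 = 6, A[2][2] + B[2][0] = -5 + 3 = -2) = -2 (attained at k = 2)
  C[2][1] = min over k of (A[2][0] + B[0][1] = -1 + 1 = 0, A[2][1] + B[1][1] = 3 + 2 = 5, A[2][2] + B[2][1] = -5 + 5 = 0) = 0 (attained at k = 0)
  C[2][2] = min over k of (A[2][0] + B[0][2] = -1 + 6 = 5, A[2][1] + B[1][2] = 3 + 2 = 5, A[2][2] + B[2][2] = -5 + -1 = -6) = -6 (attained at k = 2)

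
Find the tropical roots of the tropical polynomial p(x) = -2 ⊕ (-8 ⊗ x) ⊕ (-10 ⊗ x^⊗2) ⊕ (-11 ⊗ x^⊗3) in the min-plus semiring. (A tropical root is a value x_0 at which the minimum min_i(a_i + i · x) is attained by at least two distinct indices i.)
Roots: {1, 2, 6}

Each tropical root is a break point of the lower envelope of the lines y = a_i + i · x (there are 4 lines, with slopes 0, 1, ..., 3). Only the lines that attain the minimum somewhere contribute to roots; other lines are dominated. Here the surviving (envelope) indices are i = 3, i = 2, i = 1, i = 0.
Intersections between consecutive envelope lines give the roots: for adjacent envelope indices i < j the intersection is x = (a_i − a_j) / (j − i). Reading off the sorted break points: {1, 2, 6}.
Verification: at each break x_0, at least two indices attain the minimum of min_i(a_i + i · x_0).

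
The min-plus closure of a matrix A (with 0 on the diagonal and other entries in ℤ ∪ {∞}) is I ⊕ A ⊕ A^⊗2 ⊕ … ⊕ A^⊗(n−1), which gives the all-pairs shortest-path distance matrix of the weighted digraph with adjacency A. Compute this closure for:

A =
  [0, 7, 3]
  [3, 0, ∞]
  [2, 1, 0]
Closure =
  [0, 4, 3]
  [3, 0, 6]
  [2, 1, 0]

This is the Floyd-Warshall all-pairs shortest-path computation. For each intermediate vertex k = 0, 1, …, 2, update dist[i][j] ← min(dist[i][j], dist[i][k] + dist[k][j]). The final matrix gives, for each (i, j), the minimum total weight of any directed path from i to j (possibly empty when i = j).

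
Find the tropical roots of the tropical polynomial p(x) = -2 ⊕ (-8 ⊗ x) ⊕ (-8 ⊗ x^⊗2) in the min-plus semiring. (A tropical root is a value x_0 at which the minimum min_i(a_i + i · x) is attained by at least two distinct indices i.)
Roots: {0, 6}

Each tropical root is a break point of the lower envelope of the lines y = a_i + i · x (there are 3 lines, with slopes 0, 1, ..., 2). Only the lines that attain the minimum somewhere contribute to roots; other lines are dominated. Here the surviving (envelope) indices are i = 2, i = 1, i = 0.
Intersections between consecutive envelope lines give the roots: for adjacent envelope indices i < j the intersection is x = (a_i − a_j) / (j − i). Reading off the sorted break points: {0, 6}.
Verification: at each break x_0, at least two indices attain the minimum of min_i(a_i + i · x_0).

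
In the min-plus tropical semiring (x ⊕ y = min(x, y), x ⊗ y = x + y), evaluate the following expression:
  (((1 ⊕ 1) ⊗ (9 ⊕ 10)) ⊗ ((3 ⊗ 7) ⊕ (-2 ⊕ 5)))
(((1 ⊕ 1) ⊗ (9 ⊕ 10)) ⊗ ((3 ⊗ 7) ⊕ (-2 ⊕ 5))) = 8

Expand innermost to outermost. Recall ⊕ takes the minimum of its arguments and ⊗ takes their sum. Working out the expression (((1 ⊕ 1) ⊗ (9 ⊕ 10)) ⊗ ((3 ⊗ 7) ⊕ (-2 ⊕ 5))) gives 8.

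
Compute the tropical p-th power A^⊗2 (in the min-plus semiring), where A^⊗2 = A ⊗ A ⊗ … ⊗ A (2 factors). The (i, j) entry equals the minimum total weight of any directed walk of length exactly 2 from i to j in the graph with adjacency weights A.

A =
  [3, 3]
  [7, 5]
A^⊗2 =
  [6, 6]
  [10, 10]

Each entry (A^⊗2)_ij equals the minimum over all length-2 walks i = v_0 → v_1 → … → v_2 = j of Σ_t A[v_t][v_{t+1}]. For example, for (i, j) = (0, 1) we minimise over 2 possible intermediate vertex sequences; the minimum is 6, attained along the walk 0 → 0 → 1.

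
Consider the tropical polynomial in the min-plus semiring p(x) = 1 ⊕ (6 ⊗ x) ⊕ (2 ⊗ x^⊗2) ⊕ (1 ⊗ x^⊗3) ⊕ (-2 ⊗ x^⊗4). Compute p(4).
p(4) = 1

A tropical monomial a ⊗ x^⊗i evaluates to a + i · x. Evaluating each term at x = 4:
  Term 0 contributes 1 + 0 · 4 = 1
  Term 1 contributes 6 + 1 · 4 = 10
  Term 2 contributes 2 + 2 · 4 = 10
  Term 3 contributes 1 + 3 · 4 = 13
  Term 4 contributes -2 + 4 · 4 = 14
p(4) = ⊕ of these = min[1, 10, 10, 13, 14] = 1.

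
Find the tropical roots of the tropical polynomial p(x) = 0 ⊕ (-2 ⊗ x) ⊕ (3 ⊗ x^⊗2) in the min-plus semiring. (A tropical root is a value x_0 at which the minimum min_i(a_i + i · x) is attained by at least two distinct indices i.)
Roots: {-5, 2}

Each tropical root is a break point of the lower envelope of the lines y = a_i + i · x (there are 3 lines, with slopes 0, 1, ..., 2). Only the lines that attain the minimum somewhere contribute to roots; other lines are dominated. Here the surviving (envelope) indices are i = 2, i = 1, i = 0.
Intersections between consecutive envelope lines give the roots: for adjacent envelope indices i < j the intersection is x = (a_i − a_j) / (j − i). Reading off the sorted break points: {-5, 2}.
Verification: at each break x_0, at least two indices attain the minimum of min_i(a_i + i · x_0).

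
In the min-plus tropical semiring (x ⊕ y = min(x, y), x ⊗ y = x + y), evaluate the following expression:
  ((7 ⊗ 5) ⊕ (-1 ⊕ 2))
((7 ⊗ 5) ⊕ (-1 ⊕ 2)) = -1

Expand innermost to outermost. Recall ⊕ takes the minimum of its arguments and ⊗ takes their sum. Working out the expression ((7 ⊗ 5) ⊕ (-1 ⊕ 2)) gives -1.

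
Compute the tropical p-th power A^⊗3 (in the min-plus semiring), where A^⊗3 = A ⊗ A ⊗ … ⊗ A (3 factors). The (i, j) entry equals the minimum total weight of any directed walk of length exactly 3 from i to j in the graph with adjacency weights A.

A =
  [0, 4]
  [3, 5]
A^⊗3 =
  [0, 4]
  [3, 7]

Each entry (A^⊗3)_ij equals the minimum over all length-3 walks i = v_0 → v_1 → … → v_3 = j of Σ_t A[v_t][v_{t+1}]. For example, for (i, j) = (0, 1) we minimise over 4 possible intermediate vertex sequences; the minimum is 4, attained along the walk 0 → 0 → 0 → 1.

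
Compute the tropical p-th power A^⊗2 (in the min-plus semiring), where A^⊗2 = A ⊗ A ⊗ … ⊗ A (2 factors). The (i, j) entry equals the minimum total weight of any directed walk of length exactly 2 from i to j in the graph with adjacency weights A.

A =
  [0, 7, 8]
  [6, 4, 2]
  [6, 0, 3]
A^⊗2 =
  [0, 7, 8]
  [6, 2, 5]
  [6, 3, 2]

Each entry (A^⊗2)_ij equals the minimum over all length-2 walks i = v_0 → v_1 → … → v_2 = j of Σ_t A[v_t][v_{t+1}]. For example, for (i, j) = (0, 2) we minimise over 3 possible intermediate vertex sequences; the minimum is 8, attained along the walk 0 → 0 → 2.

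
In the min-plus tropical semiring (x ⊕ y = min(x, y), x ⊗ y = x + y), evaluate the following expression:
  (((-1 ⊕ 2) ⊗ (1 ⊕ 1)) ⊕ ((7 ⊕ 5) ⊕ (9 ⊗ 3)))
(((-1 ⊕ 2) ⊗ (1 ⊕ 1)) ⊕ ((7 ⊕ 5) ⊕ (9 ⊗ 3))) = 0

Expand innermost to outermost. Recall ⊕ takes the minimum of its arguments and ⊗ takes their sum. Working out the expression (((-1 ⊕ 2) ⊗ (1 ⊕ 1)) ⊕ ((7 ⊕ 5) ⊕ (9 ⊗ 3))) gives 0.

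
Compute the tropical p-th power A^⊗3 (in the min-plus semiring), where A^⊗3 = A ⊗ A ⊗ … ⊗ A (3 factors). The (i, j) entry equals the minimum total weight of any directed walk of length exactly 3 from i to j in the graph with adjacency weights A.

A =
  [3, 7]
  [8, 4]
A^⊗3 =
  [9, 13]
  [14, 12]

Each entry (A^⊗3)_ij equals the minimum over all length-3 walks i = v_0 → v_1 → … → v_3 = j of Σ_t A[v_t][v_{t+1}]. For example, for (i, j) = (0, 1) we minimise over 4 possible intermediate vertex sequences; the minimum is 13, attained along the walk 0 → 0 → 0 → 1.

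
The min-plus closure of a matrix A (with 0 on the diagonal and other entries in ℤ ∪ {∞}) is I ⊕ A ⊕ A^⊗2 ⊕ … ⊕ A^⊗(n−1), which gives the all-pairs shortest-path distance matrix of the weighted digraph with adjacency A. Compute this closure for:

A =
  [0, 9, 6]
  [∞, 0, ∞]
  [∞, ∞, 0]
Closure =
  [0, 9, 6]
  [∞, 0, ∞]
  [∞, ∞, 0]

This is the Floyd-Warshall all-pairs shortest-path computation. For each intermediate vertex k = 0, 1, …, 2, update dist[i][j] ← min(dist[i][j], dist[i][k] + dist[k][j]). The final matrix gives, for each (i, j), the minimum total weight of any directed path from i to j (possibly empty when i = j).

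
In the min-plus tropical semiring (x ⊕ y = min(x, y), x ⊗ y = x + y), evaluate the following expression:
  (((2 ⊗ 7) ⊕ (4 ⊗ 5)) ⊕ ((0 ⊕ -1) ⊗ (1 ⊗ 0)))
(((2 ⊗ 7) ⊕ (4 ⊗ 5)) ⊕ ((0 ⊕ -1) ⊗ (1 ⊗ 0))) = 0

Expand innermost to outermost. Recall ⊕ takes the minimum of its arguments and ⊗ takes their sum. Working out the expression (((2 ⊗ 7) ⊕ (4 ⊗ 5)) ⊕ ((0 ⊕ -1) ⊗ (1 ⊗ 0))) gives 0.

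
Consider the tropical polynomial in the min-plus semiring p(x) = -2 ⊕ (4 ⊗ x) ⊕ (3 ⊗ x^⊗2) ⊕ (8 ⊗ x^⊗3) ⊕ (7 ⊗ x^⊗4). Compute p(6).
p(6) = -2

A tropical monomial a ⊗ x^⊗i evaluates to a + i · x. Evaluating each term at x = 6:
  Term 0 contributes -2 + 0 · 6 = -2
  Term 1 contributes 4 + 1 · 6 = 10
  Term 2 contributes 3 + 2 · 6 = 15
  Term 3 contributes 8 + 3 · 6 = 26
  Term 4 contributes 7 + 4 · 6 = 31
p(6) = ⊕ of these = min[-2, 10, 15, 26, 31] = -2.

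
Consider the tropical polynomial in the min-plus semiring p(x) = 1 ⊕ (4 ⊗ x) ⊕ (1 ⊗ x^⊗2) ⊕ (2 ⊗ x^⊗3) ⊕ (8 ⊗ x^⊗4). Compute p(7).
p(7) = 1

A tropical monomial a ⊗ x^⊗i evaluates to a + i · x. Evaluating each term at x = 7:
  Term 0 contributes 1 + 0 · 7 = 1
  Term 1 contributes 4 + 1 · 7 = 11
  Term 2 contributes 1 + 2 · 7 = 15
  Term 3 contributes 2 + 3 · 7 = 23
  Term 4 contributes 8 + 4 · 7 = 36
p(7) = ⊕ of these = min[1, 11, 15, 23, 36] = 1.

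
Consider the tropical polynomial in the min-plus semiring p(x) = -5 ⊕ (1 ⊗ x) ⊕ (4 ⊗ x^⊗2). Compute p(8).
p(8) = -5

A tropical monomial a ⊗ x^⊗i evaluates to a + i · x. Evaluating each term at x = 8:
  Term 0 contributes -5 + 0 · 8 = -5
  Term 1 contributes 1 + 1 · 8 = 9
  Term 2 contributes 4 + 2 · 8 = 20
p(8) = ⊕ of these = min[-5, 9, 20] = -5.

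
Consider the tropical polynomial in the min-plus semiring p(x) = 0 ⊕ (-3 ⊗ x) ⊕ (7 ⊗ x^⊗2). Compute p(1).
p(1) = -2

A tropical monomial a ⊗ x^⊗i evaluates to a + i · x. Evaluating each term at x = 1:
  Term 0 contributes 0 + 0 · 1 = 0
  Term 1 contributes -3 + 1 · 1 = -2
  Term 2 contributes 7 + 2 · 1 = 9
p(1) = ⊕ of these = min[0, -2, 9] = -2.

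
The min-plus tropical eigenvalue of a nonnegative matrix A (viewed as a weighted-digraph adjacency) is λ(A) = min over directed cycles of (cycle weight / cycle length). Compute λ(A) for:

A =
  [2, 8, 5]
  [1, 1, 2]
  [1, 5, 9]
λ(A) = 1

Enumerate directed cycles and compute their means (weight / length). Sample:
  cycle 0 → 0: weight = 2, length = 1, mean = 2/1 ≈ 2.000
  cycle 1 → 1: weight = 1, length = 1, mean = 1/1 ≈ 1.000
  cycle 2 → 2: weight = 9, length = 1, mean = 9/1 ≈ 9.000
  cycle 0 → 1 → 0: weight = 9, length = 2, mean = 9/2 ≈ 4.500
  cycle 0 → 2 → 0: weight = 6, length = 2, mean = 6/2 ≈ 3.000
  cycle 1 → 0 → 1: weight = 9, length = 2, mean = 9/2 ≈ 4.500
Minimum mean = 1.000, attained e.g. along the cycle 1 → 1 with weight 1 and length 1. So λ(A) = 1/1 = 1.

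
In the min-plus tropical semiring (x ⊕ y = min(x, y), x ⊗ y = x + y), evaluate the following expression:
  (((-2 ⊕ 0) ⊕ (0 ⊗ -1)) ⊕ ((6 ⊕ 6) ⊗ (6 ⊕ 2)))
(((-2 ⊕ 0) ⊕ (0 ⊗ -1)) ⊕ ((6 ⊕ 6) ⊗ (6 ⊕ 2))) = -2

Expand innermost to outermost. Recall ⊕ takes the minimum of its arguments and ⊗ takes their sum. Working out the expression (((-2 ⊕ 0) ⊕ (0 ⊗ -1)) ⊕ ((6 ⊕ 6) ⊗ (6 ⊕ 2))) gives -2.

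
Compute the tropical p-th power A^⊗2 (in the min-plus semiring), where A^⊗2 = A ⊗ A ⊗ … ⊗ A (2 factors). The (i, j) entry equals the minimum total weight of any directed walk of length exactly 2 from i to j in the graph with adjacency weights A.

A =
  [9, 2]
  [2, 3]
A^⊗2 =
  [4, 5]
  [5, 4]

Each entry (A^⊗2)_ij equals the minimum over all length-2 walks i = v_0 → v_1 → … → v_2 = j of Σ_t A[v_t][v_{t+1}]. For example, for (i, j) = (0, 1) we minimise over 2 possible intermediate vertex sequences; the minimum is 5, attained along the walk 0 → 1 → 1.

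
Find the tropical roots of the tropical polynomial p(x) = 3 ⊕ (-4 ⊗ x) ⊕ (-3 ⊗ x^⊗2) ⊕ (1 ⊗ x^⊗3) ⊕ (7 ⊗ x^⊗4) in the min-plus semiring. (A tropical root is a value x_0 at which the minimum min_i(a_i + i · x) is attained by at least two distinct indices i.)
Roots: {-6, -4, -1, 7}

Each tropical root is a break point of the lower envelope of the lines y = a_i + i · x (there are 5 lines, with slopes 0, 1, ..., 4). Only the lines that attain the minimum somewhere contribute to roots; other lines are dominated. Here the surviving (envelope) indices are i = 4, i = 3, i = 2, i = 1, i = 0.
Intersections between consecutive envelope lines give the roots: for adjacent envelope indices i < j the intersection is x = (a_i − a_j) / (j − i). Reading off the sorted break points: {-6, -4, -1, 7}.
Verification: at each break x_0, at least two indices attain the minimum of min_i(a_i + i · x_0).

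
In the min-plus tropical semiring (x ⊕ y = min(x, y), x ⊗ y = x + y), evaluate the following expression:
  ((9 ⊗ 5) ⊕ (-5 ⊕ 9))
((9 ⊗ 5) ⊕ (-5 ⊕ 9)) = -5

Expand innermost to outermost. Recall ⊕ takes the minimum of its arguments and ⊗ takes their sum. Working out the expression ((9 ⊗ 5) ⊕ (-5 ⊕ 9)) gives -5.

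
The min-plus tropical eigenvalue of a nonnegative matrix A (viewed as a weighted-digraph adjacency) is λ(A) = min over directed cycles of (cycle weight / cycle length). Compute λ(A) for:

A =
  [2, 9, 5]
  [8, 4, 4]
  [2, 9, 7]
λ(A) = 2

Enumerate directed cycles and compute their means (weight / length). Sample:
  cycle 0 → 0: weight = 2, length = 1, mean = 2/1 ≈ 2.000
  cycle 1 → 1: weight = 4, length = 1, mean = 4/1 ≈ 4.000
  cycle 2 → 2: weight = 7, length = 1, mean = 7/1 ≈ 7.000
  cycle 0 → 1 → 0: weight = 17, length = 2, mean = 17/2 ≈ 8.500
  cycle 0 → 2 → 0: weight = 7, length = 2, mean = 7/2 ≈ 3.500
  cycle 1 → 0 → 1: weight = 17, length = 2, mean = 17/2 ≈ 8.500
Minimum mean = 2.000, attained e.g. along the cycle 0 → 0 with weight 2 and length 1. So λ(A) = 2/1 = 2.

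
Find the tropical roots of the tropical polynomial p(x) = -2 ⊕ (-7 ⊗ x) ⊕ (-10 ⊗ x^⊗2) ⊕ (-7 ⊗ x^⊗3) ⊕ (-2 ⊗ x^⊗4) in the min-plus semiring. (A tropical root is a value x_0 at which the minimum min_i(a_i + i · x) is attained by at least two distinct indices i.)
Roots: {-5, -3, 3, 5}

Each tropical root is a break point of the lower envelope of the lines y = a_i + i · x (there are 5 lines, with slopes 0, 1, ..., 4). Only the lines that attain the minimum somewhere contribute to roots; other lines are dominated. Here the surviving (envelope) indices are i = 4, i = 3, i = 2, i = 1, i = 0.
Intersections between consecutive envelope lines give the roots: for adjacent envelope indices i < j the intersection is x = (a_i − a_j) / (j − i). Reading off the sorted break points: {-5, -3, 3, 5}.
Verification: at each break x_0, at least two indices attain the minimum of min_i(a_i + i · x_0).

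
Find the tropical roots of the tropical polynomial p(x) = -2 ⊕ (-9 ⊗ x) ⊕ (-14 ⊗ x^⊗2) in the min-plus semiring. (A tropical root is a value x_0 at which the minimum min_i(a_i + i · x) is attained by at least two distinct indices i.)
Roots: {5, 7}

Each tropical root is a break point of the lower envelope of the lines y = a_i + i · x (there are 3 lines, with slopes 0, 1, ..., 2). Only the lines that attain the minimum somewhere contribute to roots; other lines are dominated. Here the surviving (envelope) indices are i = 2, i = 1, i = 0.
Intersections between consecutive envelope lines give the roots: for adjacent envelope indices i < j the intersection is x = (a_i − a_j) / (j − i). Reading off the sorted break points: {5, 7}.
Verification: at each break x_0, at least two indices attain the minimum of min_i(a_i + i · x_0).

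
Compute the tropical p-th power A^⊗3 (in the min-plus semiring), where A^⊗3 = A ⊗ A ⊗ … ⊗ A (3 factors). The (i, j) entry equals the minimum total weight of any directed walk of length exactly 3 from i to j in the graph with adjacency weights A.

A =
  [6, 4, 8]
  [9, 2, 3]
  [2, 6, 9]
A^⊗3 =
  [9, 8, 9]
  [7, 6, 7]
  [11, 8, 9]

Each entry (A^⊗3)_ij equals the minimum over all length-3 walks i = v_0 → v_1 → … → v_3 = j of Σ_t A[v_t][v_{t+1}]. For example, for (i, j) = (0, 2) we minimise over 9 possible intermediate vertex sequences; the minimum is 9, attained along the walk 0 → 1 → 1 → 2.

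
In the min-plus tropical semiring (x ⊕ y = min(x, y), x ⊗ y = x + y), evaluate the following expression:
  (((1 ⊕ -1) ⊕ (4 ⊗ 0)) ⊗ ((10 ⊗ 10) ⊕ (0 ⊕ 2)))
(((1 ⊕ -1) ⊕ (4 ⊗ 0)) ⊗ ((10 ⊗ 10) ⊕ (0 ⊕ 2))) = -1

Expand innermost to outermost. Recall ⊕ takes the minimum of its arguments and ⊗ takes their sum. Working out the expression (((1 ⊕ -1) ⊕ (4 ⊗ 0)) ⊗ ((10 ⊗ 10) ⊕ (0 ⊕ 2))) gives -1.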